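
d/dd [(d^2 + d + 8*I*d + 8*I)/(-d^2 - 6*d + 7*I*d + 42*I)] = (d^2*(-5 + 15*I) + 100*I*d - 280 + 90*I)/(d^4 + d^3*(12 - 14*I) + d^2*(-13 - 168*I) + d*(-588 - 504*I) - 1764)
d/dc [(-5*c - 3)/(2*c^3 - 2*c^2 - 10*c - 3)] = (20*c^3 + 8*c^2 - 12*c - 15)/(4*c^6 - 8*c^5 - 36*c^4 + 28*c^3 + 112*c^2 + 60*c + 9)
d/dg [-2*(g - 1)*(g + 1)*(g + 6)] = -6*g^2 - 24*g + 2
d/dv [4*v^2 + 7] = 8*v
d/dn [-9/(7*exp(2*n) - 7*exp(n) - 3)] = (126*exp(n) - 63)*exp(n)/(-7*exp(2*n) + 7*exp(n) + 3)^2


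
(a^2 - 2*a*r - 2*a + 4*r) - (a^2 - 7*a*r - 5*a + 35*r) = 5*a*r + 3*a - 31*r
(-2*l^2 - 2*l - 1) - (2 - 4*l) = -2*l^2 + 2*l - 3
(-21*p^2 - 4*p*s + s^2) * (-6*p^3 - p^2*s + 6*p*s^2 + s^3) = 126*p^5 + 45*p^4*s - 128*p^3*s^2 - 46*p^2*s^3 + 2*p*s^4 + s^5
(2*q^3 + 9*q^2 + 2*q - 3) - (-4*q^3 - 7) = 6*q^3 + 9*q^2 + 2*q + 4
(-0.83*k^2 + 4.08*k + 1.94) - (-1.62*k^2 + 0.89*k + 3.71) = 0.79*k^2 + 3.19*k - 1.77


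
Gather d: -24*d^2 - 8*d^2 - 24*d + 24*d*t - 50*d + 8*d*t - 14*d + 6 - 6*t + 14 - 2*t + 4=-32*d^2 + d*(32*t - 88) - 8*t + 24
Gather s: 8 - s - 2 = 6 - s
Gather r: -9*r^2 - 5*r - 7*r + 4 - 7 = -9*r^2 - 12*r - 3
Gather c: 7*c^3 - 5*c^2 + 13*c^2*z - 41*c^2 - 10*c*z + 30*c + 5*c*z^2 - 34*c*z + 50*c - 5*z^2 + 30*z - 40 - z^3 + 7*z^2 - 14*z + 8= 7*c^3 + c^2*(13*z - 46) + c*(5*z^2 - 44*z + 80) - z^3 + 2*z^2 + 16*z - 32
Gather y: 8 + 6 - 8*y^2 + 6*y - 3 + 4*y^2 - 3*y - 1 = -4*y^2 + 3*y + 10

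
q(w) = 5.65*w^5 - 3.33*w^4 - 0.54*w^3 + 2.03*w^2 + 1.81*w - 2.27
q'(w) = 28.25*w^4 - 13.32*w^3 - 1.62*w^2 + 4.06*w + 1.81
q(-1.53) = -63.97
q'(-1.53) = 194.32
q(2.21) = 224.24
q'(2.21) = 532.98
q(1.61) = 42.40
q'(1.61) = 138.37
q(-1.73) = -113.91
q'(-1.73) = 311.95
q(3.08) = 1273.15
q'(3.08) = 2152.03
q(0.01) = -2.25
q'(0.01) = 1.85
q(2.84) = 834.10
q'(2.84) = 1532.93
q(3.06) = 1230.69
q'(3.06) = 2094.29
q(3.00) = 1110.07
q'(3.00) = 1928.02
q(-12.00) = -1473750.23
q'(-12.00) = 608528.77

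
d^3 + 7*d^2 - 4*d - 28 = (d - 2)*(d + 2)*(d + 7)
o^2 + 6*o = o*(o + 6)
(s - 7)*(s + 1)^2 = s^3 - 5*s^2 - 13*s - 7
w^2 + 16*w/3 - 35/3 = (w - 5/3)*(w + 7)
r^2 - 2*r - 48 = (r - 8)*(r + 6)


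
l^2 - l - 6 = (l - 3)*(l + 2)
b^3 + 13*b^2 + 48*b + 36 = (b + 1)*(b + 6)^2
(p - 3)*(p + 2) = p^2 - p - 6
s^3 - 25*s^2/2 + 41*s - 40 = (s - 8)*(s - 5/2)*(s - 2)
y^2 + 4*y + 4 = (y + 2)^2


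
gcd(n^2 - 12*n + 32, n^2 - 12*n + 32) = n^2 - 12*n + 32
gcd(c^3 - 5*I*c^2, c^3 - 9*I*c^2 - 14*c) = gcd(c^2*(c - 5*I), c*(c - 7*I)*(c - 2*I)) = c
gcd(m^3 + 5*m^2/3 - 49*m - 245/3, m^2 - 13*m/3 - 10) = m + 5/3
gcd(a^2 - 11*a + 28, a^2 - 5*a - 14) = a - 7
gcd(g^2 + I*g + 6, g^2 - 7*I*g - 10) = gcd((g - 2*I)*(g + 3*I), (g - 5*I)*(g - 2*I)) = g - 2*I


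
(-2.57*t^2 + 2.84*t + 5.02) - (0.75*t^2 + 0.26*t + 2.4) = -3.32*t^2 + 2.58*t + 2.62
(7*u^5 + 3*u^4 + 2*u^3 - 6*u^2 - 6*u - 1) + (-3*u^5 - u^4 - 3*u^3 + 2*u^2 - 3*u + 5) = 4*u^5 + 2*u^4 - u^3 - 4*u^2 - 9*u + 4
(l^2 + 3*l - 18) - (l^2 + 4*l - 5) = -l - 13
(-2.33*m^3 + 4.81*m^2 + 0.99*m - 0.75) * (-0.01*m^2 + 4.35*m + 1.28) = 0.0233*m^5 - 10.1836*m^4 + 17.9312*m^3 + 10.4708*m^2 - 1.9953*m - 0.96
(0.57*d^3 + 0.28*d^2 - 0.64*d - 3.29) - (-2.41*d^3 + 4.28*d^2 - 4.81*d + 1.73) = 2.98*d^3 - 4.0*d^2 + 4.17*d - 5.02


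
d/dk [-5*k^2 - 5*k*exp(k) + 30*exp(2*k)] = -5*k*exp(k) - 10*k + 60*exp(2*k) - 5*exp(k)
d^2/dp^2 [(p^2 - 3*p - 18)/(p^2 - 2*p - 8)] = 2*(-p^3 - 30*p^2 + 36*p - 104)/(p^6 - 6*p^5 - 12*p^4 + 88*p^3 + 96*p^2 - 384*p - 512)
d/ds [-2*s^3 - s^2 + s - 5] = -6*s^2 - 2*s + 1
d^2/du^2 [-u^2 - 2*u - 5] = -2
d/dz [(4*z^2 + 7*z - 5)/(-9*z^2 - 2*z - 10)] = 5*(11*z^2 - 34*z - 16)/(81*z^4 + 36*z^3 + 184*z^2 + 40*z + 100)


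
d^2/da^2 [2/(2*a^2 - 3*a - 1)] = 4*(4*a^2 - 6*a - (4*a - 3)^2 - 2)/(-2*a^2 + 3*a + 1)^3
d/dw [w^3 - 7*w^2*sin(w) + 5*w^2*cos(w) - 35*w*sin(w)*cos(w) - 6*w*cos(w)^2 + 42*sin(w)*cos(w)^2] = -5*w^2*sin(w) - 7*w^2*cos(w) + 3*w^2 - 14*w*sin(w) + 6*w*sin(2*w) + 10*w*cos(w) - 35*w*cos(2*w) - 35*sin(2*w)/2 + 21*cos(w)/2 - 3*cos(2*w) + 63*cos(3*w)/2 - 3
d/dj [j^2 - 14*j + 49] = 2*j - 14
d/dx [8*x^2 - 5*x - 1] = 16*x - 5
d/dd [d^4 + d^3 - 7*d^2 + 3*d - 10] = 4*d^3 + 3*d^2 - 14*d + 3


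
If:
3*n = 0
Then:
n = 0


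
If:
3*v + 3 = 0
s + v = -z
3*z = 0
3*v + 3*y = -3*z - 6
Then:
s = 1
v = -1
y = -1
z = 0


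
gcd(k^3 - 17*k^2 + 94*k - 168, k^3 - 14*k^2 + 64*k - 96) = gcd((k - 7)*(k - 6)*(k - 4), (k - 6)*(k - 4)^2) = k^2 - 10*k + 24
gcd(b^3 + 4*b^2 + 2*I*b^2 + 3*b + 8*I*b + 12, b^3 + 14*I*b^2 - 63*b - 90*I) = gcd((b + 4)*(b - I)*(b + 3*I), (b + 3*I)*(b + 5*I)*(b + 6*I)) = b + 3*I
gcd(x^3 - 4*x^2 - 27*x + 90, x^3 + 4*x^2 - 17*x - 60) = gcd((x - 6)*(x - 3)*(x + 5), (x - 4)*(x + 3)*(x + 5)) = x + 5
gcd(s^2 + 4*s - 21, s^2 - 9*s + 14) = 1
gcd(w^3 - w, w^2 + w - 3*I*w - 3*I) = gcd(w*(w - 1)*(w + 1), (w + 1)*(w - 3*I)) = w + 1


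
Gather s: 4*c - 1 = 4*c - 1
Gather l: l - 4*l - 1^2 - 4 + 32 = 27 - 3*l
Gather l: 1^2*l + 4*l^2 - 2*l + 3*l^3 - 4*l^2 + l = 3*l^3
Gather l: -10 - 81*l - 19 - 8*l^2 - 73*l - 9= -8*l^2 - 154*l - 38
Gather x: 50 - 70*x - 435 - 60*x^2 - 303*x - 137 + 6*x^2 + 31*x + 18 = -54*x^2 - 342*x - 504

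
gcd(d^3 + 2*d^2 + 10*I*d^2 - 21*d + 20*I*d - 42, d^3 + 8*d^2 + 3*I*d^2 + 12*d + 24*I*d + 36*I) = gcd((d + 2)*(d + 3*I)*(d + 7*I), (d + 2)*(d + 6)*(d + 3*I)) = d^2 + d*(2 + 3*I) + 6*I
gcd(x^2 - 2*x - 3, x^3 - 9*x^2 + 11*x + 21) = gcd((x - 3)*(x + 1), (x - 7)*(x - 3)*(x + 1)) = x^2 - 2*x - 3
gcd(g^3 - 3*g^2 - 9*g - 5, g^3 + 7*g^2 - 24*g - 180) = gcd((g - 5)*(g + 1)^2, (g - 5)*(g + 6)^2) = g - 5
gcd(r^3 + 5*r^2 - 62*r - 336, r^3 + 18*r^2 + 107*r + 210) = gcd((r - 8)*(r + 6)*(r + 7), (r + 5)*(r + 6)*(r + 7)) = r^2 + 13*r + 42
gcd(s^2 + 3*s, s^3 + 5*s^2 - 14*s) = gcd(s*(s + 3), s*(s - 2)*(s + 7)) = s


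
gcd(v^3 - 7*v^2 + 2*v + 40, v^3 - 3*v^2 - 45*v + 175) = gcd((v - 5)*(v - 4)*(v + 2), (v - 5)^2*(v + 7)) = v - 5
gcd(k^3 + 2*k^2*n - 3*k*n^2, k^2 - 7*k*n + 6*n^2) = k - n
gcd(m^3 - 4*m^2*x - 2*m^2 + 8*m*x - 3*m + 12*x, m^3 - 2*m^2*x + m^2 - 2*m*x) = m + 1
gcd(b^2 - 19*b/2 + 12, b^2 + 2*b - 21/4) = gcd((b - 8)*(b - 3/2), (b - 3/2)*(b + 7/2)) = b - 3/2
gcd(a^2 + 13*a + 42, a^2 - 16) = 1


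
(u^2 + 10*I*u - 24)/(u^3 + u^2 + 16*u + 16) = (u + 6*I)/(u^2 + u*(1 - 4*I) - 4*I)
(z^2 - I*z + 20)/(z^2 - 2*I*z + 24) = (z - 5*I)/(z - 6*I)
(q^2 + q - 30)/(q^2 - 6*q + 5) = (q + 6)/(q - 1)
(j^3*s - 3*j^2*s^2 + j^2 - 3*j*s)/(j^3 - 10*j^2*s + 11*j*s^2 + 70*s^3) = j*(j^2*s - 3*j*s^2 + j - 3*s)/(j^3 - 10*j^2*s + 11*j*s^2 + 70*s^3)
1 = 1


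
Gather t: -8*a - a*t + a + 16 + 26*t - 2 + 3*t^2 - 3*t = -7*a + 3*t^2 + t*(23 - a) + 14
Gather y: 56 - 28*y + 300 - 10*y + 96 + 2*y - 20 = 432 - 36*y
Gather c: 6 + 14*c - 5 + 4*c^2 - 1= 4*c^2 + 14*c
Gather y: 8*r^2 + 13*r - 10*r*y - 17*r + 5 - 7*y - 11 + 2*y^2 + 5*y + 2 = 8*r^2 - 4*r + 2*y^2 + y*(-10*r - 2) - 4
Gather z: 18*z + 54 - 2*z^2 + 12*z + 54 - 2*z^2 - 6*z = -4*z^2 + 24*z + 108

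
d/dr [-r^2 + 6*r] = 6 - 2*r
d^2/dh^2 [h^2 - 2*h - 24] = 2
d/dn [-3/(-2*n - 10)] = -3/(2*(n + 5)^2)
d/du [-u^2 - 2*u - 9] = -2*u - 2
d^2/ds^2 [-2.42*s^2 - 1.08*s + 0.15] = -4.84000000000000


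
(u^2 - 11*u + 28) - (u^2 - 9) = 37 - 11*u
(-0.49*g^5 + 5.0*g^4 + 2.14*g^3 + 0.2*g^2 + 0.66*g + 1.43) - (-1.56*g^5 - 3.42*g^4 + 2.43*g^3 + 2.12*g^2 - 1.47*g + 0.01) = 1.07*g^5 + 8.42*g^4 - 0.29*g^3 - 1.92*g^2 + 2.13*g + 1.42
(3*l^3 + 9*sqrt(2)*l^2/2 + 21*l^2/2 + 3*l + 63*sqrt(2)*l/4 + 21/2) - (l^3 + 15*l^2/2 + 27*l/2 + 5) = 2*l^3 + 3*l^2 + 9*sqrt(2)*l^2/2 - 21*l/2 + 63*sqrt(2)*l/4 + 11/2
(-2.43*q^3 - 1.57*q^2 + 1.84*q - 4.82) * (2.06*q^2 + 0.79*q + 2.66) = -5.0058*q^5 - 5.1539*q^4 - 3.9137*q^3 - 12.6518*q^2 + 1.0866*q - 12.8212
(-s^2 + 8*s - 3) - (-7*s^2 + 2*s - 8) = 6*s^2 + 6*s + 5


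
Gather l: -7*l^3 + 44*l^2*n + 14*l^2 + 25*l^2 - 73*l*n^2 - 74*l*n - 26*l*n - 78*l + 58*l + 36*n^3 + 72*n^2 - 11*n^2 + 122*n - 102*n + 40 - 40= -7*l^3 + l^2*(44*n + 39) + l*(-73*n^2 - 100*n - 20) + 36*n^3 + 61*n^2 + 20*n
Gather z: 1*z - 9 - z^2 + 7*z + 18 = -z^2 + 8*z + 9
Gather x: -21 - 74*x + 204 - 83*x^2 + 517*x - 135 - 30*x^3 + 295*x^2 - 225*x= -30*x^3 + 212*x^2 + 218*x + 48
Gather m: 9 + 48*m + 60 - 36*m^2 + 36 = -36*m^2 + 48*m + 105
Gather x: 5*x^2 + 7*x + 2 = 5*x^2 + 7*x + 2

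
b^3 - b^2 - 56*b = b*(b - 8)*(b + 7)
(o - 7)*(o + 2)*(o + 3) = o^3 - 2*o^2 - 29*o - 42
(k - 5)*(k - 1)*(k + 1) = k^3 - 5*k^2 - k + 5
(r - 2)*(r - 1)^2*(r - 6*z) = r^4 - 6*r^3*z - 4*r^3 + 24*r^2*z + 5*r^2 - 30*r*z - 2*r + 12*z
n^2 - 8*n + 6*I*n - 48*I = (n - 8)*(n + 6*I)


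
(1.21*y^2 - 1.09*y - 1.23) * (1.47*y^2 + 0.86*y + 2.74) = 1.7787*y^4 - 0.5617*y^3 + 0.5699*y^2 - 4.0444*y - 3.3702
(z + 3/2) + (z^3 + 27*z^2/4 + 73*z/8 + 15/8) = z^3 + 27*z^2/4 + 81*z/8 + 27/8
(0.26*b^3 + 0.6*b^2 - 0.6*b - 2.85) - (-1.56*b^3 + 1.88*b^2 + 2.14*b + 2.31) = 1.82*b^3 - 1.28*b^2 - 2.74*b - 5.16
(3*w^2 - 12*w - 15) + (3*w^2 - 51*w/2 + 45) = 6*w^2 - 75*w/2 + 30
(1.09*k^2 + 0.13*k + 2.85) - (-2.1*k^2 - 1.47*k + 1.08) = 3.19*k^2 + 1.6*k + 1.77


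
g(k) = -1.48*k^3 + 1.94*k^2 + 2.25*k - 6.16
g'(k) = -4.44*k^2 + 3.88*k + 2.25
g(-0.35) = -6.65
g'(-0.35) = 0.35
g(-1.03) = -4.80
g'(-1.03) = -6.46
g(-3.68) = 85.59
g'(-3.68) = -72.16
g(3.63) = -43.22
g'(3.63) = -42.17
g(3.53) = -39.14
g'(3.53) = -39.38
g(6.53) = -320.84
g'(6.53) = -161.74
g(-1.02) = -4.87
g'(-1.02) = -6.33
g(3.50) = -37.98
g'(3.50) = -38.56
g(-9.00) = 1209.65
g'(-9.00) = -392.31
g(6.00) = -242.50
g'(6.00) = -134.31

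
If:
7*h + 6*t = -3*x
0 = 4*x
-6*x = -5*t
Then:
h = 0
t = 0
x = 0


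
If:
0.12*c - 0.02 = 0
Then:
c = 0.17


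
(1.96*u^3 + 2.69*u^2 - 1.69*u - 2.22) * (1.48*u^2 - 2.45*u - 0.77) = 2.9008*u^5 - 0.820800000000001*u^4 - 10.6009*u^3 - 1.2164*u^2 + 6.7403*u + 1.7094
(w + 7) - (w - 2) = 9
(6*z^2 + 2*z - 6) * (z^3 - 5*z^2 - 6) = 6*z^5 - 28*z^4 - 16*z^3 - 6*z^2 - 12*z + 36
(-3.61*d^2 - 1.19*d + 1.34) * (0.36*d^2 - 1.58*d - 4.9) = -1.2996*d^4 + 5.2754*d^3 + 20.0516*d^2 + 3.7138*d - 6.566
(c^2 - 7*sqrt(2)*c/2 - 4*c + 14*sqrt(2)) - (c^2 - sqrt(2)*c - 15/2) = -4*c - 5*sqrt(2)*c/2 + 15/2 + 14*sqrt(2)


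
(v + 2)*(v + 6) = v^2 + 8*v + 12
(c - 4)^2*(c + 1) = c^3 - 7*c^2 + 8*c + 16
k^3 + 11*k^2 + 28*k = k*(k + 4)*(k + 7)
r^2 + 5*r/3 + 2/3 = (r + 2/3)*(r + 1)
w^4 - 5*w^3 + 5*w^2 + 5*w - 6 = (w - 3)*(w - 2)*(w - 1)*(w + 1)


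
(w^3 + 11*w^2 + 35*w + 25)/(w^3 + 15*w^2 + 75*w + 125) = (w + 1)/(w + 5)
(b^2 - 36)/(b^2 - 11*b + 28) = (b^2 - 36)/(b^2 - 11*b + 28)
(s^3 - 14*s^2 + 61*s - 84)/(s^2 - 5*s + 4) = (s^2 - 10*s + 21)/(s - 1)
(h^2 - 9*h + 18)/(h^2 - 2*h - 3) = (h - 6)/(h + 1)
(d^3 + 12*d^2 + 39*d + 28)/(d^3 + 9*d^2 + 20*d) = (d^2 + 8*d + 7)/(d*(d + 5))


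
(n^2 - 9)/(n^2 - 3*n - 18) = (n - 3)/(n - 6)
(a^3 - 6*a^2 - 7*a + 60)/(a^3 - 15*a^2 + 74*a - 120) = (a + 3)/(a - 6)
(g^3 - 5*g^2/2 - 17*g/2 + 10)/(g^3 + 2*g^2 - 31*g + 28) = (g + 5/2)/(g + 7)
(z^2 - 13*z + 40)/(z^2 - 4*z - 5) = (z - 8)/(z + 1)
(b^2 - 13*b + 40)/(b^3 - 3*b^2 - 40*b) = (b - 5)/(b*(b + 5))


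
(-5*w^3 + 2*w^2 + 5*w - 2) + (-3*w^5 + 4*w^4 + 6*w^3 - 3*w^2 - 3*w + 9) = -3*w^5 + 4*w^4 + w^3 - w^2 + 2*w + 7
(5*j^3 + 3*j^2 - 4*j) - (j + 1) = 5*j^3 + 3*j^2 - 5*j - 1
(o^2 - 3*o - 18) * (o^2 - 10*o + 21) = o^4 - 13*o^3 + 33*o^2 + 117*o - 378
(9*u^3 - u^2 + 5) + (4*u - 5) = 9*u^3 - u^2 + 4*u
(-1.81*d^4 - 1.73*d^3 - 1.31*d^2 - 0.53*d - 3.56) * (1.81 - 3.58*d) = 6.4798*d^5 + 2.9173*d^4 + 1.5585*d^3 - 0.4737*d^2 + 11.7855*d - 6.4436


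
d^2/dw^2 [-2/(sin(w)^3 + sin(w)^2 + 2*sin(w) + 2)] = 2*(9*sin(w)^5 + 2*sin(w)^4 - 6*sin(w)^3 - 22*sin(w)^2 - 4)/((sin(w) + 1)^2*(sin(w)^2 + 2)^3)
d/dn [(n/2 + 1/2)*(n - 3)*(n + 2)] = 3*n^2/2 - 7/2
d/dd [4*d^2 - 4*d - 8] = 8*d - 4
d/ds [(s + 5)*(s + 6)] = 2*s + 11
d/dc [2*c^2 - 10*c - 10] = 4*c - 10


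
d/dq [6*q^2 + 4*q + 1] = 12*q + 4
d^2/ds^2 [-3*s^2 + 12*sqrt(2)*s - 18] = -6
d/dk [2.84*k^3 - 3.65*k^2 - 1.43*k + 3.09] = 8.52*k^2 - 7.3*k - 1.43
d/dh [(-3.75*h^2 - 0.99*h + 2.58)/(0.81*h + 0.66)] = (-3.0375*h^2 - 4.95*h - 2.7432)/(0.6561*h^2 + 1.0692*h + 0.4356)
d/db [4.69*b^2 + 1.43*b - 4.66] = 9.38*b + 1.43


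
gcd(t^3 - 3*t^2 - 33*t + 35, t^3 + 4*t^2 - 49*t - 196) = t - 7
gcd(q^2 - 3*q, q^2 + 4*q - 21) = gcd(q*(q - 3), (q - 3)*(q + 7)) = q - 3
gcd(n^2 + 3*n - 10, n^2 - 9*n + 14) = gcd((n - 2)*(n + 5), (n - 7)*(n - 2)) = n - 2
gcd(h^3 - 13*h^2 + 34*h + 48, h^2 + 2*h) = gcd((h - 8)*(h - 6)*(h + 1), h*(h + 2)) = 1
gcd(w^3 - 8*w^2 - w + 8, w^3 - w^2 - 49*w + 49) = w - 1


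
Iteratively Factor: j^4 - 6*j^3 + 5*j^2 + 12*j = (j + 1)*(j^3 - 7*j^2 + 12*j) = (j - 4)*(j + 1)*(j^2 - 3*j) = j*(j - 4)*(j + 1)*(j - 3)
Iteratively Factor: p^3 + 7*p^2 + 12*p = (p)*(p^2 + 7*p + 12) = p*(p + 3)*(p + 4)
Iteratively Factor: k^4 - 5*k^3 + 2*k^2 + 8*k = (k + 1)*(k^3 - 6*k^2 + 8*k) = k*(k + 1)*(k^2 - 6*k + 8) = k*(k - 4)*(k + 1)*(k - 2)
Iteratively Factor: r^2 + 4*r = (r + 4)*(r)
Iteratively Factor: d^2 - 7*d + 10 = (d - 2)*(d - 5)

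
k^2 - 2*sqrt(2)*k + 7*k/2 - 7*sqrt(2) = (k + 7/2)*(k - 2*sqrt(2))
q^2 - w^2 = (q - w)*(q + w)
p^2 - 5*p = p*(p - 5)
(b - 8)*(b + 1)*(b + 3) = b^3 - 4*b^2 - 29*b - 24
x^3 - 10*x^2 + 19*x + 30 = (x - 6)*(x - 5)*(x + 1)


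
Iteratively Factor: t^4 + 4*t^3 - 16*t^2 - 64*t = (t - 4)*(t^3 + 8*t^2 + 16*t) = (t - 4)*(t + 4)*(t^2 + 4*t) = t*(t - 4)*(t + 4)*(t + 4)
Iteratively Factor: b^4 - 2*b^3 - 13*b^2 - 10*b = (b + 1)*(b^3 - 3*b^2 - 10*b) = b*(b + 1)*(b^2 - 3*b - 10) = b*(b + 1)*(b + 2)*(b - 5)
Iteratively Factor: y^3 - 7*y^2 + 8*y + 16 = (y - 4)*(y^2 - 3*y - 4) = (y - 4)*(y + 1)*(y - 4)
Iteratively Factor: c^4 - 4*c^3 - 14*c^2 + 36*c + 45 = (c - 3)*(c^3 - c^2 - 17*c - 15) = (c - 3)*(c + 1)*(c^2 - 2*c - 15) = (c - 5)*(c - 3)*(c + 1)*(c + 3)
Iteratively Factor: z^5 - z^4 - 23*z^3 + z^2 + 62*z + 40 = (z + 1)*(z^4 - 2*z^3 - 21*z^2 + 22*z + 40) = (z + 1)*(z + 4)*(z^3 - 6*z^2 + 3*z + 10) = (z + 1)^2*(z + 4)*(z^2 - 7*z + 10) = (z - 2)*(z + 1)^2*(z + 4)*(z - 5)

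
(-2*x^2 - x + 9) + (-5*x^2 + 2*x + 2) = -7*x^2 + x + 11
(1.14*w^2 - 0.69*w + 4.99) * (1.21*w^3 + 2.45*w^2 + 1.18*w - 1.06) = 1.3794*w^5 + 1.9581*w^4 + 5.6926*w^3 + 10.2029*w^2 + 6.6196*w - 5.2894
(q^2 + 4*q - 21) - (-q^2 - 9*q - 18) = 2*q^2 + 13*q - 3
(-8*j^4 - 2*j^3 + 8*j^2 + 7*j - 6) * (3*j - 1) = -24*j^5 + 2*j^4 + 26*j^3 + 13*j^2 - 25*j + 6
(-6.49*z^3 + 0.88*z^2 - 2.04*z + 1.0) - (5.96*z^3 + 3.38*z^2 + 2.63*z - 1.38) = -12.45*z^3 - 2.5*z^2 - 4.67*z + 2.38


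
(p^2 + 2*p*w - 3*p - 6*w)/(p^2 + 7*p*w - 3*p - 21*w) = (p + 2*w)/(p + 7*w)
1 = 1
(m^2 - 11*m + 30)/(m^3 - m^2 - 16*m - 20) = (m - 6)/(m^2 + 4*m + 4)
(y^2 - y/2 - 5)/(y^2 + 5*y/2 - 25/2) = (y + 2)/(y + 5)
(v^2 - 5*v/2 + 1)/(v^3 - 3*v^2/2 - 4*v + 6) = (2*v - 1)/(2*v^2 + v - 6)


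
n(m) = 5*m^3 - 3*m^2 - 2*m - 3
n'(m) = 15*m^2 - 6*m - 2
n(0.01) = -3.02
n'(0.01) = -2.06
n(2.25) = 34.27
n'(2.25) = 60.44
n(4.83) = 480.75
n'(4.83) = 318.95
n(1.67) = 8.58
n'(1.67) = 29.81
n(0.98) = -3.14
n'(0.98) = 6.53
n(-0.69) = -4.69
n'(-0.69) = 9.28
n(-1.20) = -13.56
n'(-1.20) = 26.80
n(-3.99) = -360.39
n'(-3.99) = 260.74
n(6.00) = 957.00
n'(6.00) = 502.00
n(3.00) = 99.00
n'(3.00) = 115.00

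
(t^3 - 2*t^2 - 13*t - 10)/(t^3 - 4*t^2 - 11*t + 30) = (t^2 + 3*t + 2)/(t^2 + t - 6)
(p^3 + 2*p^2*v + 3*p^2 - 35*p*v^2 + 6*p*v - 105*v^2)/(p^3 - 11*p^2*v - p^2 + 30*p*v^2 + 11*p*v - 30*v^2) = (p^2 + 7*p*v + 3*p + 21*v)/(p^2 - 6*p*v - p + 6*v)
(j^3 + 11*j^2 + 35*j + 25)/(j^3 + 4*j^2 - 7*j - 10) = (j + 5)/(j - 2)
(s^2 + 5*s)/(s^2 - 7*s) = (s + 5)/(s - 7)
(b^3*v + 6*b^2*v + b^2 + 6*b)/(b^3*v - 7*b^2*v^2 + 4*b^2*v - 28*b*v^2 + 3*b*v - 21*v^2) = b*(b^2*v + 6*b*v + b + 6)/(v*(b^3 - 7*b^2*v + 4*b^2 - 28*b*v + 3*b - 21*v))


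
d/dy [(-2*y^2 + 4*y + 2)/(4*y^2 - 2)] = 2*(-2*y^2 - y - 1)/(4*y^4 - 4*y^2 + 1)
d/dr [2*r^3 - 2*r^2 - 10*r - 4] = 6*r^2 - 4*r - 10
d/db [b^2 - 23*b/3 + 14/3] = 2*b - 23/3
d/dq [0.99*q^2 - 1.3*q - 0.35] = 1.98*q - 1.3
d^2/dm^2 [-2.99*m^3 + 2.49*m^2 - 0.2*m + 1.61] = 4.98 - 17.94*m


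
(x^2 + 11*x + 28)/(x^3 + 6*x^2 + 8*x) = (x + 7)/(x*(x + 2))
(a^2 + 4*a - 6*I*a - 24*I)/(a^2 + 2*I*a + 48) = (a + 4)/(a + 8*I)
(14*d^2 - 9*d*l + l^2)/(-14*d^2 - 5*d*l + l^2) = (-2*d + l)/(2*d + l)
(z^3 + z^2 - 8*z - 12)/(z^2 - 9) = (z^2 + 4*z + 4)/(z + 3)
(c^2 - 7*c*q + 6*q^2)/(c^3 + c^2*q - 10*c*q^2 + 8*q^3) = (-c + 6*q)/(-c^2 - 2*c*q + 8*q^2)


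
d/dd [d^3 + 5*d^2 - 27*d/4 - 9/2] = 3*d^2 + 10*d - 27/4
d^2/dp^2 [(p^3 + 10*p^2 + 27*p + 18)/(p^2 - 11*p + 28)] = 20*(23*p^3 - 171*p^2 - 51*p + 1783)/(p^6 - 33*p^5 + 447*p^4 - 3179*p^3 + 12516*p^2 - 25872*p + 21952)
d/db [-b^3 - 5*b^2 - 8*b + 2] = -3*b^2 - 10*b - 8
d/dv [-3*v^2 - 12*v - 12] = -6*v - 12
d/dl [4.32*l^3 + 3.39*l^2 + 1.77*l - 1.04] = 12.96*l^2 + 6.78*l + 1.77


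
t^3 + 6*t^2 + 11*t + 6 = (t + 1)*(t + 2)*(t + 3)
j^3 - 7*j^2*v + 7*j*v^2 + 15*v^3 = (j - 5*v)*(j - 3*v)*(j + v)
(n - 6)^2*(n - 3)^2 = n^4 - 18*n^3 + 117*n^2 - 324*n + 324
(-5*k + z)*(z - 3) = -5*k*z + 15*k + z^2 - 3*z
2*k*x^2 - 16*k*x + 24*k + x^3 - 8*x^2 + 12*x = (2*k + x)*(x - 6)*(x - 2)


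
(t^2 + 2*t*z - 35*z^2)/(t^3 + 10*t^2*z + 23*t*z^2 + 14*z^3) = (t - 5*z)/(t^2 + 3*t*z + 2*z^2)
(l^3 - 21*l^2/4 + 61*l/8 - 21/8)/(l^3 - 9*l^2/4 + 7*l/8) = (l - 3)/l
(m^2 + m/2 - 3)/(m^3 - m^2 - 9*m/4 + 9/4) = 2*(m + 2)/(2*m^2 + m - 3)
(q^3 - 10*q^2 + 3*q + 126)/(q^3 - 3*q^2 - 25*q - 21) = (q - 6)/(q + 1)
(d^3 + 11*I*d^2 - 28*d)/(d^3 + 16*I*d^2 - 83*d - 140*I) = d/(d + 5*I)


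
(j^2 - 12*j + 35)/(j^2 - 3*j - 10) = (j - 7)/(j + 2)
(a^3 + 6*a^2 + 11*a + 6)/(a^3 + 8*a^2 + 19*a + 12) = (a + 2)/(a + 4)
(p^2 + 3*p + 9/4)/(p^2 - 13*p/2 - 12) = (p + 3/2)/(p - 8)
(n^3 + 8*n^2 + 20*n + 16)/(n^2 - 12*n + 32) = (n^3 + 8*n^2 + 20*n + 16)/(n^2 - 12*n + 32)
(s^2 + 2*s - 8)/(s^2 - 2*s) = (s + 4)/s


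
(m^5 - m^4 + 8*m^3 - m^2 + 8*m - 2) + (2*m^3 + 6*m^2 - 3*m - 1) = m^5 - m^4 + 10*m^3 + 5*m^2 + 5*m - 3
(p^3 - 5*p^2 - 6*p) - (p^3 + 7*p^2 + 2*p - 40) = -12*p^2 - 8*p + 40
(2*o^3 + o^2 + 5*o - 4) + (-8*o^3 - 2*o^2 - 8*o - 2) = -6*o^3 - o^2 - 3*o - 6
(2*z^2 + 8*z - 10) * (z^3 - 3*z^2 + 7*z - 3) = 2*z^5 + 2*z^4 - 20*z^3 + 80*z^2 - 94*z + 30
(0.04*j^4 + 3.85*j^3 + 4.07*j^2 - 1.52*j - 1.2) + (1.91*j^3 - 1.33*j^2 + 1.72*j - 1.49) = 0.04*j^4 + 5.76*j^3 + 2.74*j^2 + 0.2*j - 2.69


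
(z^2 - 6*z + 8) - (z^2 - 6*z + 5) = 3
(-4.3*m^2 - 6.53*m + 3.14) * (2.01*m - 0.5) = -8.643*m^3 - 10.9753*m^2 + 9.5764*m - 1.57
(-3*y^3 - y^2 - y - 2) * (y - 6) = -3*y^4 + 17*y^3 + 5*y^2 + 4*y + 12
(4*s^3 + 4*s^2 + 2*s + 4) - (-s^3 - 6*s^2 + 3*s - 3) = 5*s^3 + 10*s^2 - s + 7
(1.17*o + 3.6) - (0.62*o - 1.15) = 0.55*o + 4.75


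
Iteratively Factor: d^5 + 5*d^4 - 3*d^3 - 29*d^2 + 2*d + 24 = (d + 1)*(d^4 + 4*d^3 - 7*d^2 - 22*d + 24) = (d + 1)*(d + 4)*(d^3 - 7*d + 6) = (d - 1)*(d + 1)*(d + 4)*(d^2 + d - 6) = (d - 2)*(d - 1)*(d + 1)*(d + 4)*(d + 3)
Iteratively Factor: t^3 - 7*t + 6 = (t - 2)*(t^2 + 2*t - 3) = (t - 2)*(t + 3)*(t - 1)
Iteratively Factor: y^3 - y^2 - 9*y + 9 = (y - 3)*(y^2 + 2*y - 3) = (y - 3)*(y + 3)*(y - 1)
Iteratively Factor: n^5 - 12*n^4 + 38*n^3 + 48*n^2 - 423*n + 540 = (n - 5)*(n^4 - 7*n^3 + 3*n^2 + 63*n - 108) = (n - 5)*(n - 4)*(n^3 - 3*n^2 - 9*n + 27) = (n - 5)*(n - 4)*(n + 3)*(n^2 - 6*n + 9) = (n - 5)*(n - 4)*(n - 3)*(n + 3)*(n - 3)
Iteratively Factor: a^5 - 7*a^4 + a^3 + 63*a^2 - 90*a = (a + 3)*(a^4 - 10*a^3 + 31*a^2 - 30*a) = a*(a + 3)*(a^3 - 10*a^2 + 31*a - 30) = a*(a - 3)*(a + 3)*(a^2 - 7*a + 10) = a*(a - 5)*(a - 3)*(a + 3)*(a - 2)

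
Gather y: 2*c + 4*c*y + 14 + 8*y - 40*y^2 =2*c - 40*y^2 + y*(4*c + 8) + 14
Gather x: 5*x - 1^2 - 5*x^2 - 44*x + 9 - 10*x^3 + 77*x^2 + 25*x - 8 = -10*x^3 + 72*x^2 - 14*x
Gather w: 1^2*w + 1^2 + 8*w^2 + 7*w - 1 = 8*w^2 + 8*w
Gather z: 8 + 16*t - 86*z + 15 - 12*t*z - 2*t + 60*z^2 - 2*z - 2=14*t + 60*z^2 + z*(-12*t - 88) + 21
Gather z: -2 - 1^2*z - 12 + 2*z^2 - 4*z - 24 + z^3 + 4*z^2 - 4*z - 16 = z^3 + 6*z^2 - 9*z - 54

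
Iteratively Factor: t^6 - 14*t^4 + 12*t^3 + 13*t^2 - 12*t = (t - 3)*(t^5 + 3*t^4 - 5*t^3 - 3*t^2 + 4*t) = t*(t - 3)*(t^4 + 3*t^3 - 5*t^2 - 3*t + 4) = t*(t - 3)*(t - 1)*(t^3 + 4*t^2 - t - 4) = t*(t - 3)*(t - 1)*(t + 4)*(t^2 - 1) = t*(t - 3)*(t - 1)^2*(t + 4)*(t + 1)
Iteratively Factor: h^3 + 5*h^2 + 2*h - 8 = (h + 4)*(h^2 + h - 2) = (h - 1)*(h + 4)*(h + 2)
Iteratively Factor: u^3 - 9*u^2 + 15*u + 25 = (u - 5)*(u^2 - 4*u - 5) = (u - 5)^2*(u + 1)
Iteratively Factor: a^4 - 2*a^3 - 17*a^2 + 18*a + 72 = (a - 3)*(a^3 + a^2 - 14*a - 24) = (a - 4)*(a - 3)*(a^2 + 5*a + 6) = (a - 4)*(a - 3)*(a + 2)*(a + 3)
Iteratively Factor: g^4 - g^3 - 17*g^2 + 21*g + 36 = (g + 4)*(g^3 - 5*g^2 + 3*g + 9) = (g - 3)*(g + 4)*(g^2 - 2*g - 3) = (g - 3)^2*(g + 4)*(g + 1)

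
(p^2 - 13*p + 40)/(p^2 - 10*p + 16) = (p - 5)/(p - 2)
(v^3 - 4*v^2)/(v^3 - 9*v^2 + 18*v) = v*(v - 4)/(v^2 - 9*v + 18)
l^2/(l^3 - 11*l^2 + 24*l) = l/(l^2 - 11*l + 24)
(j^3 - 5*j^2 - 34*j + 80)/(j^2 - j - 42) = (-j^3 + 5*j^2 + 34*j - 80)/(-j^2 + j + 42)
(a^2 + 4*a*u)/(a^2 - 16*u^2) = a/(a - 4*u)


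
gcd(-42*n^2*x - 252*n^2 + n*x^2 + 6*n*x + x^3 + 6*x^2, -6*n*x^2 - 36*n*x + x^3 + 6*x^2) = -6*n*x - 36*n + x^2 + 6*x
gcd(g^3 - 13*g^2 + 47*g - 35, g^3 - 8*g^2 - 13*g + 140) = g^2 - 12*g + 35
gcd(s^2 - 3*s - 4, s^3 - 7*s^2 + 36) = 1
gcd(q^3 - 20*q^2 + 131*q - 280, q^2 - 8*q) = q - 8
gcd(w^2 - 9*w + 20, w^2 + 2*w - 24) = w - 4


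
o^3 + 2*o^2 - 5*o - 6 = (o - 2)*(o + 1)*(o + 3)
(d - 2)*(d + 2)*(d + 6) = d^3 + 6*d^2 - 4*d - 24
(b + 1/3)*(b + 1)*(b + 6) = b^3 + 22*b^2/3 + 25*b/3 + 2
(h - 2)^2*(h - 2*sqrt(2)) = h^3 - 4*h^2 - 2*sqrt(2)*h^2 + 4*h + 8*sqrt(2)*h - 8*sqrt(2)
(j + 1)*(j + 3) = j^2 + 4*j + 3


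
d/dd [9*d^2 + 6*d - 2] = 18*d + 6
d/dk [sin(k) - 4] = cos(k)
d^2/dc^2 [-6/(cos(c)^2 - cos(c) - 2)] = 6*(-4*sin(c)^4 + 11*sin(c)^2 - 7*cos(c)/4 + 3*cos(3*c)/4 - 1)/(sin(c)^2 + cos(c) + 1)^3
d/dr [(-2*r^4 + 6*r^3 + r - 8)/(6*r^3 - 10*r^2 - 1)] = (-12*r^6 + 40*r^5 - 60*r^4 - 4*r^3 + 136*r^2 - 160*r - 1)/(36*r^6 - 120*r^5 + 100*r^4 - 12*r^3 + 20*r^2 + 1)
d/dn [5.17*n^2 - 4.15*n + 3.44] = 10.34*n - 4.15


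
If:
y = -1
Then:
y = -1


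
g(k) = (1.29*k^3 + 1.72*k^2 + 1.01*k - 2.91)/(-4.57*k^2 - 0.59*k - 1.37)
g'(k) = (9.14*k + 0.59)*(1.29*k^3 + 1.72*k^2 + 1.01*k - 2.91)/(-4.57*k^2 - 0.59*k - 1.37)^2 + (3.87*k^2 + 3.44*k + 1.01)/(-4.57*k^2 - 0.59*k - 1.37)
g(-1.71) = 0.44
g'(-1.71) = 0.01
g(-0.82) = 0.83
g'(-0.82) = 1.25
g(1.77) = -0.68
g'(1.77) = -0.46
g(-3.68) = 0.78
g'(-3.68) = -0.25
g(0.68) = 0.26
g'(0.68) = -1.78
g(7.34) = -2.41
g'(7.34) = -0.28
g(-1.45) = 0.46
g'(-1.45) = 0.17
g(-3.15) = 0.65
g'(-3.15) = -0.23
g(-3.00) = 0.62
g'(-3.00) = -0.22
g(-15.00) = 3.90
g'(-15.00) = -0.28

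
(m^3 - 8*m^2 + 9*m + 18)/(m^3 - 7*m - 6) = (m - 6)/(m + 2)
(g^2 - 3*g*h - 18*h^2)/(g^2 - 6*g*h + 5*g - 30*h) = (g + 3*h)/(g + 5)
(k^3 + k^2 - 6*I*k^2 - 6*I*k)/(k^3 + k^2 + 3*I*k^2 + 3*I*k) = (k - 6*I)/(k + 3*I)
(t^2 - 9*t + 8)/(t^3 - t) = (t - 8)/(t*(t + 1))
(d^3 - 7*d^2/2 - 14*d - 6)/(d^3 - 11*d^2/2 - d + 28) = (2*d^2 - 11*d - 6)/(2*d^2 - 15*d + 28)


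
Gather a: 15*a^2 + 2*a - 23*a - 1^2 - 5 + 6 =15*a^2 - 21*a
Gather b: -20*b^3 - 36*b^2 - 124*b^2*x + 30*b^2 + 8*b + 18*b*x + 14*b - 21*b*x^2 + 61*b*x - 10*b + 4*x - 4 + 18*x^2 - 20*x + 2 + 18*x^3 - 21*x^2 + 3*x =-20*b^3 + b^2*(-124*x - 6) + b*(-21*x^2 + 79*x + 12) + 18*x^3 - 3*x^2 - 13*x - 2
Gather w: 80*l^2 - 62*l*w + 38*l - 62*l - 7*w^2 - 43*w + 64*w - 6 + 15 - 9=80*l^2 - 24*l - 7*w^2 + w*(21 - 62*l)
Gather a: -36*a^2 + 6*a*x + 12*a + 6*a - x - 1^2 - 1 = -36*a^2 + a*(6*x + 18) - x - 2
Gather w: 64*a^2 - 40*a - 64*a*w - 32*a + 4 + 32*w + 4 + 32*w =64*a^2 - 72*a + w*(64 - 64*a) + 8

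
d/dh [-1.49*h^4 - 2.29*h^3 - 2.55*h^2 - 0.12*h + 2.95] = -5.96*h^3 - 6.87*h^2 - 5.1*h - 0.12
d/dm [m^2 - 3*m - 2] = 2*m - 3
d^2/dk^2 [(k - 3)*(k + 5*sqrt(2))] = 2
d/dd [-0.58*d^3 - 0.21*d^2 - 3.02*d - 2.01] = -1.74*d^2 - 0.42*d - 3.02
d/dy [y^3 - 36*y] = 3*y^2 - 36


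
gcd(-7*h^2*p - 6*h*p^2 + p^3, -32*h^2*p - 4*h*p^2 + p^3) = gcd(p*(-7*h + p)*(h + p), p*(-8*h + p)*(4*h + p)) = p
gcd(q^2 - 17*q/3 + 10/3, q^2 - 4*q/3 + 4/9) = q - 2/3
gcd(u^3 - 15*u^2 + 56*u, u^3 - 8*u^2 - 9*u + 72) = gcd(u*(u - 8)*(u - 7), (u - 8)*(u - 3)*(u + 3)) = u - 8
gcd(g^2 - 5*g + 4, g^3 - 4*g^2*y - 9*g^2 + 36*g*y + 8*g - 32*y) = g - 1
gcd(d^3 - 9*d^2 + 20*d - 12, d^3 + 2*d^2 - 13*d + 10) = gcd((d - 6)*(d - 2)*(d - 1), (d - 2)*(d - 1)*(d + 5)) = d^2 - 3*d + 2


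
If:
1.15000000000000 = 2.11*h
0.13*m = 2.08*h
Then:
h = 0.55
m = 8.72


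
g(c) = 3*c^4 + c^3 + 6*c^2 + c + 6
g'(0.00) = 1.00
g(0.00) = 6.00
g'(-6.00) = -2555.00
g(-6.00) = 3888.00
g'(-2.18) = -135.23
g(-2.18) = 89.73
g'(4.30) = 1062.15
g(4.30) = 1226.39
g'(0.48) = 8.78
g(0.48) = 8.13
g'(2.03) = 138.11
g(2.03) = 92.07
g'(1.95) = 124.79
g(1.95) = 81.56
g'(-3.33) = -448.81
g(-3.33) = 401.17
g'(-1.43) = -45.12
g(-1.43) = 26.46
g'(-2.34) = -164.41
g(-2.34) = 113.65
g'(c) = 12*c^3 + 3*c^2 + 12*c + 1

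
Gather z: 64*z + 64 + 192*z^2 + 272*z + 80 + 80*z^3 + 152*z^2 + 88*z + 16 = 80*z^3 + 344*z^2 + 424*z + 160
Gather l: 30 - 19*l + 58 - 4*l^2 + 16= -4*l^2 - 19*l + 104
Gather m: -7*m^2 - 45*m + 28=-7*m^2 - 45*m + 28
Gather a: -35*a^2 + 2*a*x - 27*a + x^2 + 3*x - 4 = -35*a^2 + a*(2*x - 27) + x^2 + 3*x - 4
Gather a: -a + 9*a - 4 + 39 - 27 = 8*a + 8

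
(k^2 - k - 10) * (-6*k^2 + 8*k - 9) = -6*k^4 + 14*k^3 + 43*k^2 - 71*k + 90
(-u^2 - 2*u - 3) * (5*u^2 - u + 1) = -5*u^4 - 9*u^3 - 14*u^2 + u - 3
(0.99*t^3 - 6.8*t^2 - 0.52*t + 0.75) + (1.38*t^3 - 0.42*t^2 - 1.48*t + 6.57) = 2.37*t^3 - 7.22*t^2 - 2.0*t + 7.32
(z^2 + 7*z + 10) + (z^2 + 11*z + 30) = 2*z^2 + 18*z + 40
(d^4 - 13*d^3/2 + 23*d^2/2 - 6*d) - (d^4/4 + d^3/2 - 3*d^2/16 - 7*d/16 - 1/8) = 3*d^4/4 - 7*d^3 + 187*d^2/16 - 89*d/16 + 1/8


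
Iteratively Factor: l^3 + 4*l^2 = (l)*(l^2 + 4*l) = l*(l + 4)*(l)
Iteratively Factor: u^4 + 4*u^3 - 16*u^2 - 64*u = (u + 4)*(u^3 - 16*u) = (u + 4)^2*(u^2 - 4*u) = (u - 4)*(u + 4)^2*(u)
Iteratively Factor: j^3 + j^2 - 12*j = (j - 3)*(j^2 + 4*j) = j*(j - 3)*(j + 4)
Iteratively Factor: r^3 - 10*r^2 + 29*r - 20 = (r - 1)*(r^2 - 9*r + 20) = (r - 5)*(r - 1)*(r - 4)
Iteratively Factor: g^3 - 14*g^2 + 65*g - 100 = (g - 5)*(g^2 - 9*g + 20) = (g - 5)^2*(g - 4)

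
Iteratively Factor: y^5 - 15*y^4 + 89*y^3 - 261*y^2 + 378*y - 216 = (y - 4)*(y^4 - 11*y^3 + 45*y^2 - 81*y + 54) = (y - 4)*(y - 3)*(y^3 - 8*y^2 + 21*y - 18) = (y - 4)*(y - 3)^2*(y^2 - 5*y + 6) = (y - 4)*(y - 3)^2*(y - 2)*(y - 3)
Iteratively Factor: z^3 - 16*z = (z)*(z^2 - 16) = z*(z + 4)*(z - 4)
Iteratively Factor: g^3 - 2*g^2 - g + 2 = (g + 1)*(g^2 - 3*g + 2) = (g - 1)*(g + 1)*(g - 2)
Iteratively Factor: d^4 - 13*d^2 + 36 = (d + 3)*(d^3 - 3*d^2 - 4*d + 12) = (d + 2)*(d + 3)*(d^2 - 5*d + 6) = (d - 2)*(d + 2)*(d + 3)*(d - 3)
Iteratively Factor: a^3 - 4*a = (a - 2)*(a^2 + 2*a) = a*(a - 2)*(a + 2)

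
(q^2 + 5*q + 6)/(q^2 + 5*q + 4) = (q^2 + 5*q + 6)/(q^2 + 5*q + 4)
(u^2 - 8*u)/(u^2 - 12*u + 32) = u/(u - 4)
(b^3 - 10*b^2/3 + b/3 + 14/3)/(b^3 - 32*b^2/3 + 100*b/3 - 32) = (3*b^2 - 4*b - 7)/(3*b^2 - 26*b + 48)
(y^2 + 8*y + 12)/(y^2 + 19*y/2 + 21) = 2*(y + 2)/(2*y + 7)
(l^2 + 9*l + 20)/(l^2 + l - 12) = (l + 5)/(l - 3)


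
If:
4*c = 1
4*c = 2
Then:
No Solution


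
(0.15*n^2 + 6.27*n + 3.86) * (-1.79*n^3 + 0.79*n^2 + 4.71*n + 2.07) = -0.2685*n^5 - 11.1048*n^4 - 1.2496*n^3 + 32.8916*n^2 + 31.1595*n + 7.9902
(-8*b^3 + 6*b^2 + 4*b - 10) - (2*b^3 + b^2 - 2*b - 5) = -10*b^3 + 5*b^2 + 6*b - 5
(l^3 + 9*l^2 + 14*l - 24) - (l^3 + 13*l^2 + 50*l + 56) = -4*l^2 - 36*l - 80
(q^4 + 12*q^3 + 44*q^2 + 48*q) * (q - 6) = q^5 + 6*q^4 - 28*q^3 - 216*q^2 - 288*q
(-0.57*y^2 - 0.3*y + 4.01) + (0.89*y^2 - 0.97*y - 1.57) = 0.32*y^2 - 1.27*y + 2.44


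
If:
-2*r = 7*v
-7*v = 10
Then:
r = 5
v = -10/7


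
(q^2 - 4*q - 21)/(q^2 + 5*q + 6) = (q - 7)/(q + 2)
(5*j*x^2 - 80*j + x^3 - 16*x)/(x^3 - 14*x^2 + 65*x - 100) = (5*j*x + 20*j + x^2 + 4*x)/(x^2 - 10*x + 25)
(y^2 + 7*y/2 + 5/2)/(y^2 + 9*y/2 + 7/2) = (2*y + 5)/(2*y + 7)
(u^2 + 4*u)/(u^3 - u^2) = (u + 4)/(u*(u - 1))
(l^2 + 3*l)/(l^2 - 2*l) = (l + 3)/(l - 2)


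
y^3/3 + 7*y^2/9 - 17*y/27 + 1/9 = (y/3 + 1)*(y - 1/3)^2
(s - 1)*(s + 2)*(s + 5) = s^3 + 6*s^2 + 3*s - 10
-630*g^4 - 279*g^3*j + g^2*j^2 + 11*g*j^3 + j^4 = (-5*g + j)*(3*g + j)*(6*g + j)*(7*g + j)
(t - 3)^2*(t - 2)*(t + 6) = t^4 - 2*t^3 - 27*t^2 + 108*t - 108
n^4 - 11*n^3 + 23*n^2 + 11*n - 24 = (n - 8)*(n - 3)*(n - 1)*(n + 1)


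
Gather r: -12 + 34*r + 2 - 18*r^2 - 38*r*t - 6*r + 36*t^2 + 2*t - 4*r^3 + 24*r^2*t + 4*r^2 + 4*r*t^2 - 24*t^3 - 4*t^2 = -4*r^3 + r^2*(24*t - 14) + r*(4*t^2 - 38*t + 28) - 24*t^3 + 32*t^2 + 2*t - 10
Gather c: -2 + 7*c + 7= 7*c + 5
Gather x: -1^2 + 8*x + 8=8*x + 7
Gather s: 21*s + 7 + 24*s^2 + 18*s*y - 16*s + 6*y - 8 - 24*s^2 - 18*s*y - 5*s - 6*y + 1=0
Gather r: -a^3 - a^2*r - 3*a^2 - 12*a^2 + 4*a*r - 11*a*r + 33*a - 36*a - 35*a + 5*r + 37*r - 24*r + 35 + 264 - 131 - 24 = -a^3 - 15*a^2 - 38*a + r*(-a^2 - 7*a + 18) + 144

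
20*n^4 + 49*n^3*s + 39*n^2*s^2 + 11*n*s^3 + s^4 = (n + s)^2*(4*n + s)*(5*n + s)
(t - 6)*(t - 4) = t^2 - 10*t + 24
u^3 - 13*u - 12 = (u - 4)*(u + 1)*(u + 3)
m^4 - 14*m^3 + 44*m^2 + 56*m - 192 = (m - 8)*(m - 6)*(m - 2)*(m + 2)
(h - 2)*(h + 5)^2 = h^3 + 8*h^2 + 5*h - 50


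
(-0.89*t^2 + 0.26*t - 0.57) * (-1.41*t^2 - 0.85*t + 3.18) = 1.2549*t^4 + 0.3899*t^3 - 2.2475*t^2 + 1.3113*t - 1.8126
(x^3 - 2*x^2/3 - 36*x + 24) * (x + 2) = x^4 + 4*x^3/3 - 112*x^2/3 - 48*x + 48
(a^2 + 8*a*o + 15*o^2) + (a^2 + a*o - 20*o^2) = 2*a^2 + 9*a*o - 5*o^2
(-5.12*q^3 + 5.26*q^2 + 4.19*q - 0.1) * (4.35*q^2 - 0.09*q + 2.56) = -22.272*q^5 + 23.3418*q^4 + 4.6459*q^3 + 12.6535*q^2 + 10.7354*q - 0.256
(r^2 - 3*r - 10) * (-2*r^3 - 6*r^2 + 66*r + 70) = -2*r^5 + 104*r^3 - 68*r^2 - 870*r - 700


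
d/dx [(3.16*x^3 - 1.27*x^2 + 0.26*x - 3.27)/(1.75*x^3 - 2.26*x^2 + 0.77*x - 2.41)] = (-4.9191*x^4 + 3.9564*x^3 - 6.0696*x^2 - 8.659*x + 1.8913)/(3.0625*x^6 - 7.91*x^5 + 7.8026*x^4 - 11.9154*x^3 + 11.4861*x^2 - 3.7114*x + 5.8081)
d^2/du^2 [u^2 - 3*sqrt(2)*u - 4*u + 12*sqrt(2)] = 2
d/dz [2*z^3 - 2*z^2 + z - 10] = 6*z^2 - 4*z + 1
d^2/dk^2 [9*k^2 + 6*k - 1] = 18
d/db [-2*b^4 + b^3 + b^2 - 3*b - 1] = -8*b^3 + 3*b^2 + 2*b - 3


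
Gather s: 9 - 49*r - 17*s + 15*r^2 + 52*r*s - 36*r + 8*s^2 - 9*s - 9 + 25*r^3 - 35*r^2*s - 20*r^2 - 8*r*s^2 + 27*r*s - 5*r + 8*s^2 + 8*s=25*r^3 - 5*r^2 - 90*r + s^2*(16 - 8*r) + s*(-35*r^2 + 79*r - 18)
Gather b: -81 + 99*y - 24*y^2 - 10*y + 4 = -24*y^2 + 89*y - 77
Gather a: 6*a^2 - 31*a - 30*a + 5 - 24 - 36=6*a^2 - 61*a - 55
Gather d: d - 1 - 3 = d - 4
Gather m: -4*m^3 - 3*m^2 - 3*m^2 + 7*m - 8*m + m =-4*m^3 - 6*m^2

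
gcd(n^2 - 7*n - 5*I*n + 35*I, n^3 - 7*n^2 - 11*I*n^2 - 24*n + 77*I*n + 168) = n - 7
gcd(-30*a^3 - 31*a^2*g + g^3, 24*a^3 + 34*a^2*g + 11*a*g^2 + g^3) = a + g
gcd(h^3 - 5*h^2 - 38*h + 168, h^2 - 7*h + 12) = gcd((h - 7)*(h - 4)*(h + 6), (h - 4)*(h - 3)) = h - 4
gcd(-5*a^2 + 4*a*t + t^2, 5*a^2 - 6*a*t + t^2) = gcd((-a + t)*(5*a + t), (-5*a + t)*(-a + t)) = -a + t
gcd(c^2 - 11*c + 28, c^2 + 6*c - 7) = 1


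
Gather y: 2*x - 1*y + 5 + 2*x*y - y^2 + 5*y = 2*x - y^2 + y*(2*x + 4) + 5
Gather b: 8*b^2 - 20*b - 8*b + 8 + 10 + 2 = 8*b^2 - 28*b + 20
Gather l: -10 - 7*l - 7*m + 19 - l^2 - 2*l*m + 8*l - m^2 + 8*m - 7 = -l^2 + l*(1 - 2*m) - m^2 + m + 2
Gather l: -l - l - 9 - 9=-2*l - 18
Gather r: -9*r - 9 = -9*r - 9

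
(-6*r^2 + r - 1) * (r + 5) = -6*r^3 - 29*r^2 + 4*r - 5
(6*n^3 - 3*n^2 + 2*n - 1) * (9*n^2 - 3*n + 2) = 54*n^5 - 45*n^4 + 39*n^3 - 21*n^2 + 7*n - 2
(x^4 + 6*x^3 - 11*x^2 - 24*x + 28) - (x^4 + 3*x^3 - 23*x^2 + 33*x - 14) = 3*x^3 + 12*x^2 - 57*x + 42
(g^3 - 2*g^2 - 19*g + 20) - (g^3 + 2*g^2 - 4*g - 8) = -4*g^2 - 15*g + 28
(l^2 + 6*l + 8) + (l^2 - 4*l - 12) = 2*l^2 + 2*l - 4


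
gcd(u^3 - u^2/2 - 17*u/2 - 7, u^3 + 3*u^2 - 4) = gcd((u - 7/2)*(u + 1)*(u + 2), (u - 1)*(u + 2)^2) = u + 2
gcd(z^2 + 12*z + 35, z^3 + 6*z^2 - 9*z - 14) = z + 7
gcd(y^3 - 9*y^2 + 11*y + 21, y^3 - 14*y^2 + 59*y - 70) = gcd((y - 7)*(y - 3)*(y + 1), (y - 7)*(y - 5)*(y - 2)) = y - 7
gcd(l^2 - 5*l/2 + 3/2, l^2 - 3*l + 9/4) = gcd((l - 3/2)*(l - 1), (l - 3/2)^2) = l - 3/2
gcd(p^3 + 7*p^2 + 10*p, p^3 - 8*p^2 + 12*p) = p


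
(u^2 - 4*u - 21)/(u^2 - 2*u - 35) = (u + 3)/(u + 5)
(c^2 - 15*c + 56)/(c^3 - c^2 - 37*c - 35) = (c - 8)/(c^2 + 6*c + 5)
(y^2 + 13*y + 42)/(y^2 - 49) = (y + 6)/(y - 7)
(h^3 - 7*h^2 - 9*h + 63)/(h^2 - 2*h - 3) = (h^2 - 4*h - 21)/(h + 1)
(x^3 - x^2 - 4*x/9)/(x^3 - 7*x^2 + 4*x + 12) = x*(9*x^2 - 9*x - 4)/(9*(x^3 - 7*x^2 + 4*x + 12))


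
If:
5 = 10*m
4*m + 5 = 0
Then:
No Solution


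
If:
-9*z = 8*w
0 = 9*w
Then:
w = 0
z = 0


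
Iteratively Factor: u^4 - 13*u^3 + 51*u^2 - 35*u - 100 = (u - 5)*(u^3 - 8*u^2 + 11*u + 20) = (u - 5)*(u + 1)*(u^2 - 9*u + 20) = (u - 5)^2*(u + 1)*(u - 4)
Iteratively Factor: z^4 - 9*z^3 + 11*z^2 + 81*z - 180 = (z - 3)*(z^3 - 6*z^2 - 7*z + 60) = (z - 5)*(z - 3)*(z^2 - z - 12) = (z - 5)*(z - 4)*(z - 3)*(z + 3)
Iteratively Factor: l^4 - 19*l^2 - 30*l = (l - 5)*(l^3 + 5*l^2 + 6*l) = (l - 5)*(l + 3)*(l^2 + 2*l) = (l - 5)*(l + 2)*(l + 3)*(l)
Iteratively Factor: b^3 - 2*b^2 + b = (b - 1)*(b^2 - b) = (b - 1)^2*(b)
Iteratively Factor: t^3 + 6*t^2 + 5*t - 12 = (t + 3)*(t^2 + 3*t - 4) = (t + 3)*(t + 4)*(t - 1)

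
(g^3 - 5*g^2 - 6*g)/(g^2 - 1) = g*(g - 6)/(g - 1)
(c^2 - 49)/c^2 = 1 - 49/c^2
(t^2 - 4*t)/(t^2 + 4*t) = (t - 4)/(t + 4)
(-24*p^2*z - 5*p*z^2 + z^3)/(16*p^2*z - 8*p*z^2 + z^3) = (-24*p^2 - 5*p*z + z^2)/(16*p^2 - 8*p*z + z^2)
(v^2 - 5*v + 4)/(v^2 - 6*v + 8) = (v - 1)/(v - 2)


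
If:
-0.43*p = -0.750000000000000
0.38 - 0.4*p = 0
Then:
No Solution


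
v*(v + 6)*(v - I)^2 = v^4 + 6*v^3 - 2*I*v^3 - v^2 - 12*I*v^2 - 6*v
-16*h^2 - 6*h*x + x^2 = (-8*h + x)*(2*h + x)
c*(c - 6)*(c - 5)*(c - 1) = c^4 - 12*c^3 + 41*c^2 - 30*c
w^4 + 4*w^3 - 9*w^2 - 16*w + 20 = (w - 2)*(w - 1)*(w + 2)*(w + 5)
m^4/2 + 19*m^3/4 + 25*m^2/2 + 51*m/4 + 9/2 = (m/2 + 1/2)*(m + 1)*(m + 3/2)*(m + 6)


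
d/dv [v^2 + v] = 2*v + 1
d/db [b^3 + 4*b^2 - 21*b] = 3*b^2 + 8*b - 21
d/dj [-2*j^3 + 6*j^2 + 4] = 6*j*(2 - j)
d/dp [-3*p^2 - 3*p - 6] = -6*p - 3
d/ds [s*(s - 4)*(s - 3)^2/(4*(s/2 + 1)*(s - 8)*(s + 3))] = (s^6 - 6*s^5 - 105*s^4 + 560*s^3 + 210*s^2 - 3168*s + 1728)/(2*(s^6 - 6*s^5 - 59*s^4 + 108*s^3 + 1444*s^2 + 3264*s + 2304))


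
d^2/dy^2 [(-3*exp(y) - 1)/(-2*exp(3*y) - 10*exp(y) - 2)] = (-((3*exp(y) + 1)*(9*exp(2*y) + 5) + 6*(3*exp(2*y) + 5)*exp(y))*(exp(3*y) + 5*exp(y) + 1) + 2*(3*exp(y) + 1)*(3*exp(2*y) + 5)^2*exp(y) + 3*(exp(3*y) + 5*exp(y) + 1)^2)*exp(y)/(2*(exp(3*y) + 5*exp(y) + 1)^3)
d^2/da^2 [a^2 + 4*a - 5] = 2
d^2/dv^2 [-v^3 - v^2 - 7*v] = -6*v - 2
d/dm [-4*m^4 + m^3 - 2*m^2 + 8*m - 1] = -16*m^3 + 3*m^2 - 4*m + 8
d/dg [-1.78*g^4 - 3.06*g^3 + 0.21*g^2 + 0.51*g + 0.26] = -7.12*g^3 - 9.18*g^2 + 0.42*g + 0.51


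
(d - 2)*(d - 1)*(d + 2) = d^3 - d^2 - 4*d + 4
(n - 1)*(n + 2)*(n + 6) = n^3 + 7*n^2 + 4*n - 12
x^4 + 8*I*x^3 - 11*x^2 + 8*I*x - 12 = (x - I)*(x + I)*(x + 2*I)*(x + 6*I)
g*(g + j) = g^2 + g*j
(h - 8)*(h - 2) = h^2 - 10*h + 16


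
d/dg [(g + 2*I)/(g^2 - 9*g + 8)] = (g^2 - 9*g - (g + 2*I)*(2*g - 9) + 8)/(g^2 - 9*g + 8)^2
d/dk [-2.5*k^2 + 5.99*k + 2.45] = 5.99 - 5.0*k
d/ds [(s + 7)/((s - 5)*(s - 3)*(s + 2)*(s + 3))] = (-3*s^4 - 22*s^3 + 82*s^2 + 266*s - 99)/(s^8 - 6*s^7 - 29*s^6 + 168*s^5 + 379*s^4 - 1566*s^3 - 2691*s^2 + 4860*s + 8100)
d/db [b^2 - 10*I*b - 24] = 2*b - 10*I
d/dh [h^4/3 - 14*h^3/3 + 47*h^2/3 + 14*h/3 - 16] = 4*h^3/3 - 14*h^2 + 94*h/3 + 14/3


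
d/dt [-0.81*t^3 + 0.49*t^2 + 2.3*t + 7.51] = -2.43*t^2 + 0.98*t + 2.3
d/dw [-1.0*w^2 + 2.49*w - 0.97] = 2.49 - 2.0*w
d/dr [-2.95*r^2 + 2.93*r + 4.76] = 2.93 - 5.9*r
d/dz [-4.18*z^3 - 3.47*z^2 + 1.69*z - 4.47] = -12.54*z^2 - 6.94*z + 1.69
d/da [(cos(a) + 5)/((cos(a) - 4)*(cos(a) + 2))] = (cos(a)^2 + 10*cos(a) - 2)*sin(a)/((cos(a) - 4)^2*(cos(a) + 2)^2)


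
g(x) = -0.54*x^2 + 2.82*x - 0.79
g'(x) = 2.82 - 1.08*x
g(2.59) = 2.89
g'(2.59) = 0.02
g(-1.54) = -6.41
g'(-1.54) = 4.48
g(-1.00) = -4.15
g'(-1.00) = 3.90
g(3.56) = 2.41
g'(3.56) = -1.02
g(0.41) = 0.28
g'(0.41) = 2.38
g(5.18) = -0.67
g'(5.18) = -2.77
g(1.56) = 2.30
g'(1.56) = 1.14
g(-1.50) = -6.24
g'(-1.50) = 4.44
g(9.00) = -19.15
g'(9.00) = -6.90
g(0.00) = -0.79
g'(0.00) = 2.82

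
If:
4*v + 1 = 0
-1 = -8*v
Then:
No Solution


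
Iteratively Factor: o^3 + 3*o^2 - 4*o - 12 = (o + 2)*(o^2 + o - 6) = (o + 2)*(o + 3)*(o - 2)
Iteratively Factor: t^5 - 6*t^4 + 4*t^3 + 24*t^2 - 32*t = (t - 2)*(t^4 - 4*t^3 - 4*t^2 + 16*t) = (t - 2)*(t + 2)*(t^3 - 6*t^2 + 8*t) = (t - 4)*(t - 2)*(t + 2)*(t^2 - 2*t) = (t - 4)*(t - 2)^2*(t + 2)*(t)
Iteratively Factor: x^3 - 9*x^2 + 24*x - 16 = (x - 1)*(x^2 - 8*x + 16) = (x - 4)*(x - 1)*(x - 4)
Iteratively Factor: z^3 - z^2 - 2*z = (z)*(z^2 - z - 2) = z*(z + 1)*(z - 2)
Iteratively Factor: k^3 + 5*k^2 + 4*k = (k + 1)*(k^2 + 4*k) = k*(k + 1)*(k + 4)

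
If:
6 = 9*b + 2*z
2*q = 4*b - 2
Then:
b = 2/3 - 2*z/9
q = 1/3 - 4*z/9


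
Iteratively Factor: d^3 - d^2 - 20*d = (d + 4)*(d^2 - 5*d) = d*(d + 4)*(d - 5)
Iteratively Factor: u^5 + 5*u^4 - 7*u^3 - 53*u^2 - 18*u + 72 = (u + 4)*(u^4 + u^3 - 11*u^2 - 9*u + 18) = (u - 1)*(u + 4)*(u^3 + 2*u^2 - 9*u - 18) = (u - 1)*(u + 3)*(u + 4)*(u^2 - u - 6) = (u - 1)*(u + 2)*(u + 3)*(u + 4)*(u - 3)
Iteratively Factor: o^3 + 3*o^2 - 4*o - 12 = (o + 2)*(o^2 + o - 6) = (o + 2)*(o + 3)*(o - 2)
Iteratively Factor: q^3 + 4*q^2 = (q + 4)*(q^2) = q*(q + 4)*(q)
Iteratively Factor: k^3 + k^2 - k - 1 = (k + 1)*(k^2 - 1) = (k - 1)*(k + 1)*(k + 1)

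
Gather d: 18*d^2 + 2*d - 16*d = 18*d^2 - 14*d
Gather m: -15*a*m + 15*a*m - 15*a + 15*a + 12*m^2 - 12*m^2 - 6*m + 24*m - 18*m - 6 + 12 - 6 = 0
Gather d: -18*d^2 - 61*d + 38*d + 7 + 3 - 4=-18*d^2 - 23*d + 6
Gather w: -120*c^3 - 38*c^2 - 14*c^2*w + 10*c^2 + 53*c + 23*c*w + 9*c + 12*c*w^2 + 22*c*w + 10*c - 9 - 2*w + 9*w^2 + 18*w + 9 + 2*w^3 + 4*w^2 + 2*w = -120*c^3 - 28*c^2 + 72*c + 2*w^3 + w^2*(12*c + 13) + w*(-14*c^2 + 45*c + 18)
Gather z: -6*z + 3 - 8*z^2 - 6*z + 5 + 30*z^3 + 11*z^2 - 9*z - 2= 30*z^3 + 3*z^2 - 21*z + 6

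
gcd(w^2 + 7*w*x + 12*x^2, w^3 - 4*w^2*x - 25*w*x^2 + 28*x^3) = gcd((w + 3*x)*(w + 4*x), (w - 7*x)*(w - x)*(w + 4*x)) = w + 4*x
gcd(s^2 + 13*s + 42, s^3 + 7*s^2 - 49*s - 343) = s + 7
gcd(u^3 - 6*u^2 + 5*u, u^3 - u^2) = u^2 - u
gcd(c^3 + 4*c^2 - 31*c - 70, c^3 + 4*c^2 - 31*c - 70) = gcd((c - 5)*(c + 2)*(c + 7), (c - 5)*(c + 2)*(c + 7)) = c^3 + 4*c^2 - 31*c - 70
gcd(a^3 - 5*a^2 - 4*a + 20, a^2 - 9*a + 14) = a - 2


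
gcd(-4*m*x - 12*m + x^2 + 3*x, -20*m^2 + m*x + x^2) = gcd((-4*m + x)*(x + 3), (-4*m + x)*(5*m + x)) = -4*m + x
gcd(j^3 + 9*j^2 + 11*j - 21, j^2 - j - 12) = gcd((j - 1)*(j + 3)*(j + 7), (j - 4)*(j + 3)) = j + 3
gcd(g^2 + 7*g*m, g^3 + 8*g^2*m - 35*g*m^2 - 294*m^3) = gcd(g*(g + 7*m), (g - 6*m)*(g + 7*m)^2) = g + 7*m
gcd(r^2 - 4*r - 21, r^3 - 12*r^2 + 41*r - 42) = r - 7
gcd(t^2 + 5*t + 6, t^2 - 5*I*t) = 1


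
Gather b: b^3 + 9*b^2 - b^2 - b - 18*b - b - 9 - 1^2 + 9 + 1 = b^3 + 8*b^2 - 20*b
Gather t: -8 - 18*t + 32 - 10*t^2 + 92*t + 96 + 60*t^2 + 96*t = 50*t^2 + 170*t + 120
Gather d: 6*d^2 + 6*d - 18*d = 6*d^2 - 12*d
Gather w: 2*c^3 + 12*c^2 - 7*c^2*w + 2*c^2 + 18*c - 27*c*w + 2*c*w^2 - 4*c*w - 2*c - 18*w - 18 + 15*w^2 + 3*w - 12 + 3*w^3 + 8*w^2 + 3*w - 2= 2*c^3 + 14*c^2 + 16*c + 3*w^3 + w^2*(2*c + 23) + w*(-7*c^2 - 31*c - 12) - 32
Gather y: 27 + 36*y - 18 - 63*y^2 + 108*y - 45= -63*y^2 + 144*y - 36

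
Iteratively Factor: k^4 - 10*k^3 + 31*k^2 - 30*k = (k)*(k^3 - 10*k^2 + 31*k - 30) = k*(k - 2)*(k^2 - 8*k + 15) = k*(k - 5)*(k - 2)*(k - 3)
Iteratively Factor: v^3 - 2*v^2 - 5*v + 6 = (v - 1)*(v^2 - v - 6) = (v - 3)*(v - 1)*(v + 2)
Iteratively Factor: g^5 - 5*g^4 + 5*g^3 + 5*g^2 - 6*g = (g)*(g^4 - 5*g^3 + 5*g^2 + 5*g - 6) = g*(g + 1)*(g^3 - 6*g^2 + 11*g - 6) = g*(g - 3)*(g + 1)*(g^2 - 3*g + 2) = g*(g - 3)*(g - 2)*(g + 1)*(g - 1)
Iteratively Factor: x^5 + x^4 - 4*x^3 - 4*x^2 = (x)*(x^4 + x^3 - 4*x^2 - 4*x) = x*(x - 2)*(x^3 + 3*x^2 + 2*x) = x^2*(x - 2)*(x^2 + 3*x + 2) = x^2*(x - 2)*(x + 2)*(x + 1)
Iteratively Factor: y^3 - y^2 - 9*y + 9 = (y - 3)*(y^2 + 2*y - 3) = (y - 3)*(y + 3)*(y - 1)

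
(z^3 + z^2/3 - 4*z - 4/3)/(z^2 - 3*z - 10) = (3*z^2 - 5*z - 2)/(3*(z - 5))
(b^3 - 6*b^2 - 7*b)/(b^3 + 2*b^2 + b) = (b - 7)/(b + 1)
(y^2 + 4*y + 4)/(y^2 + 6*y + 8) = (y + 2)/(y + 4)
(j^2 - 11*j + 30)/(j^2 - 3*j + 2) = (j^2 - 11*j + 30)/(j^2 - 3*j + 2)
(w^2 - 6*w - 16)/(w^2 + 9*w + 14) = (w - 8)/(w + 7)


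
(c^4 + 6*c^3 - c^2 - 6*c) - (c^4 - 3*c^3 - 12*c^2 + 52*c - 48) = 9*c^3 + 11*c^2 - 58*c + 48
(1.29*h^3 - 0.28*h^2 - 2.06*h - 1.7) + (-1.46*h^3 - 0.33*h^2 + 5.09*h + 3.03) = -0.17*h^3 - 0.61*h^2 + 3.03*h + 1.33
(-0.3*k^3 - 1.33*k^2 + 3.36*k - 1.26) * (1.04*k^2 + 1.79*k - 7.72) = -0.312*k^5 - 1.9202*k^4 + 3.4297*k^3 + 14.9716*k^2 - 28.1946*k + 9.7272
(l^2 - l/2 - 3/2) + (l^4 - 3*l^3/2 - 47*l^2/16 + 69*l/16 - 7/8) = l^4 - 3*l^3/2 - 31*l^2/16 + 61*l/16 - 19/8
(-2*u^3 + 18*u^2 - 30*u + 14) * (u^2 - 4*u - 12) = -2*u^5 + 26*u^4 - 78*u^3 - 82*u^2 + 304*u - 168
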